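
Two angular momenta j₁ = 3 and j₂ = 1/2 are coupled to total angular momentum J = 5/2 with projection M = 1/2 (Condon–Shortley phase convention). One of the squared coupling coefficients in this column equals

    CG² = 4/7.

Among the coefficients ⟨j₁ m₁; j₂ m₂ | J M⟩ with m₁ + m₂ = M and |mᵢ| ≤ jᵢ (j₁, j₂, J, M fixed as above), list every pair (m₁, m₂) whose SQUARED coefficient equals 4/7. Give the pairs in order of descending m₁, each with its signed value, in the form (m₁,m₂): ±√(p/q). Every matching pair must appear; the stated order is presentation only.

Admissible pairs with m₁+m₂ = M = 1/2: (0,1/2), (1,-1/2)
  (m₁,m₂)=(1,-1/2): CG² = 4/7, CG = +√(4/7)   ← matches the target
  (m₁,m₂)=(0,1/2): CG² = 3/7, CG = −√(3/7)
Pairs with CG² = 4/7: (1,-1/2): +√(4/7)

(1,-1/2): +√(4/7)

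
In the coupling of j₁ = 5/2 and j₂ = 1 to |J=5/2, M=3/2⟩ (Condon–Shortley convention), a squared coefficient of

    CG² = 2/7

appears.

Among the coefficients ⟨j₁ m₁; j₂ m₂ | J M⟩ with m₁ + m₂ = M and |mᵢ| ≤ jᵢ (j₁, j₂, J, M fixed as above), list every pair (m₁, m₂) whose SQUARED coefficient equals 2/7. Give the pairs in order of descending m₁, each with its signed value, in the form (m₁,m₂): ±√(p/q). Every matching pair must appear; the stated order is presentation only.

(5/2,-1): +√(2/7)

Admissible pairs with m₁+m₂ = M = 3/2: (1/2,1), (3/2,0), (5/2,-1)
  (m₁,m₂)=(5/2,-1): CG² = 2/7, CG = +√(2/7)   ← matches the target
  (m₁,m₂)=(3/2,0): CG² = 9/35, CG = +√(9/35)
  (m₁,m₂)=(1/2,1): CG² = 16/35, CG = −√(16/35)
Pairs with CG² = 2/7: (5/2,-1): +√(2/7)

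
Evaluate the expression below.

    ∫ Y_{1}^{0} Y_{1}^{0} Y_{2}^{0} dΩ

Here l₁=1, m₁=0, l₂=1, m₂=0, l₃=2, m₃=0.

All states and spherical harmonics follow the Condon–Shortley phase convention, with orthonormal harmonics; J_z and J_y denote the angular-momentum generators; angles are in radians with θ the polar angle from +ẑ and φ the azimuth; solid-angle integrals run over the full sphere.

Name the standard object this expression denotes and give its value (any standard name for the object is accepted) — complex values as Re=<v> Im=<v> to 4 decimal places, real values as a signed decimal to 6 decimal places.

This is a Gaunt coefficient — the integral of a triple product of spherical harmonics over the sphere.
m-sum 0 ✓  L=4 even ✓  0≤2≤2 ✓
Π(2lᵢ+1) = 3×3×5 = 45
triangle coeff Δ(1,1,2) = 1/30
Σ_t [0,0]: t=0:+1/1 = 1/1
(3j)²=2/15 [(1 1 2; 0 0 0)], sign=+1
(m-triple is (0,0,0) — same symbol as above.)
⇒ 4πI² = 4/5
I = (+1)√(4/5/(4π)) = 0.25231325

Gaunt coefficient, +0.252313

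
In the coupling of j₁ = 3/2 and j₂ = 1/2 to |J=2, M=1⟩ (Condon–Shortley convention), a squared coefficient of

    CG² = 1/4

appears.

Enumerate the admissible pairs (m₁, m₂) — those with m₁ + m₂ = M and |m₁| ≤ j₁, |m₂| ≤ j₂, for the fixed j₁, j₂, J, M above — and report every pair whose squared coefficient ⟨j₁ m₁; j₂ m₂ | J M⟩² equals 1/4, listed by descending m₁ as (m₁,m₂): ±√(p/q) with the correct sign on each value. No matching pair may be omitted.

(3/2,-1/2): +√(1/4)

Admissible pairs with m₁+m₂ = M = 1: (1/2,1/2), (3/2,-1/2)
  (m₁,m₂)=(3/2,-1/2): CG² = 1/4, CG = +√(1/4)   ← matches the target
  (m₁,m₂)=(1/2,1/2): CG² = 3/4, CG = +√(3/4)
Pairs with CG² = 1/4: (3/2,-1/2): +√(1/4)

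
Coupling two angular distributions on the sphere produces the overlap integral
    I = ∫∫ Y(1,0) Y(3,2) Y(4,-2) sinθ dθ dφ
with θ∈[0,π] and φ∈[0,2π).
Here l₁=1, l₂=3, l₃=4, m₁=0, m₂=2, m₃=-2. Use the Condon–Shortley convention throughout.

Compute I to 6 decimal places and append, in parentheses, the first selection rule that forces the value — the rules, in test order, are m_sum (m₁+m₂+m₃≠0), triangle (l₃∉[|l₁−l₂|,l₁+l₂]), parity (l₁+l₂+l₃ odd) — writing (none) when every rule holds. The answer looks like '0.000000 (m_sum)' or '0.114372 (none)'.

0.213244 (none)

m-sum 0 ✓  L=8 even ✓  2≤4≤4 ✓
Π(2lᵢ+1) = 3×7×9 = 189
triangle coeff Δ(1,3,4) = 1/252
Σ_t [0,0]: t=0:+1/36 = 1/36
(3j)²=4/63 [(1 3 4; 0 0 0)], sign=+1
Σ_t [0,0]: t=0:+1/120 = 1/120
(3j)²=1/21 [(1 3 4; 0 2 -2)], sign=+1
⇒ 4πI² = 4/7
I = (+1)√(4/7/(4π)) = 0.21324362
No selection rule forces the value: the integral is nonzero (none).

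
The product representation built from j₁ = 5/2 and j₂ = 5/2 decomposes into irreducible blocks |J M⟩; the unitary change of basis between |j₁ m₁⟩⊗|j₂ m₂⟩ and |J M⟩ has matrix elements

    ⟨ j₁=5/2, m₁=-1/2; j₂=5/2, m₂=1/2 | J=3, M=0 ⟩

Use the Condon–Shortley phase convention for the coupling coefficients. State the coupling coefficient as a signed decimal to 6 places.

−√(4/45) ≈ -0.298142

j₁+j₂−J=2  J+j₁−j₂=3  J−j₁+j₂=3  j₁+j₂+J+1=9
(j₁±m₁, j₂±m₂, J±M) = (2,3,3,2,3,3)
P² = 36/5
sum k=0..2:
  [0] +1/72 = 1/72
  [1] −1/4 = -1/4
  [2] +1/8 = 1/8
S = -1/9
C² = P²·S² = 4/45 ; C = -0.298142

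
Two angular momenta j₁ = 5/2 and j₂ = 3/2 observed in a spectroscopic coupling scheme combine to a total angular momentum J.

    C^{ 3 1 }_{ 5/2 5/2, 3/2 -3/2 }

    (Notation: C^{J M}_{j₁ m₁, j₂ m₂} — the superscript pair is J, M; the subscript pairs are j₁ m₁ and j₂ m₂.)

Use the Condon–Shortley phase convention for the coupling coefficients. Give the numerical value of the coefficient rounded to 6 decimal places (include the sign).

+√(1/8) ≈ +0.353553

j₁+j₂−J=1  J+j₁−j₂=4  J−j₁+j₂=2  j₁+j₂+J+1=8
(j₁±m₁, j₂±m₂, J±M) = (5,0,0,3,4,2)
P² = 288
sum k=0..0:
  [0] +1/48 = 1/48
S = 1/48
C² = P²·S² = 1/8 ; C = +0.353553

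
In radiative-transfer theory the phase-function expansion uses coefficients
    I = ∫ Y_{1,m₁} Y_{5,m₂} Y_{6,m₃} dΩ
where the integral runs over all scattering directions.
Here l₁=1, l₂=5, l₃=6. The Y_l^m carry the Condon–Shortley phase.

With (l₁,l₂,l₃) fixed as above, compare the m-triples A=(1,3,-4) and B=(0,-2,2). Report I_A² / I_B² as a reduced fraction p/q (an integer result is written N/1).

Same 1,5,6: normalisation and zero-m 3j drop out of the ratio.
A: Δ: 0! 2! 10! / 13! → 1/858; sum: t=0:+1/161280 = 1/161280; 3j²(1 5 6; 1 3 -4) = Δ·Π!·Σ² = 15/286  (sign +1)
B: Δ: 0! 2! 10! / 13! → 1/858; sum: t=0:+1/30240 = 1/30240; 3j²(1 5 6; 0 -2 2) = Δ·Π!·Σ² = 16/429  (sign +1)
I_A²/I_B² = (15/286)/(16/429) = 45/32

45/32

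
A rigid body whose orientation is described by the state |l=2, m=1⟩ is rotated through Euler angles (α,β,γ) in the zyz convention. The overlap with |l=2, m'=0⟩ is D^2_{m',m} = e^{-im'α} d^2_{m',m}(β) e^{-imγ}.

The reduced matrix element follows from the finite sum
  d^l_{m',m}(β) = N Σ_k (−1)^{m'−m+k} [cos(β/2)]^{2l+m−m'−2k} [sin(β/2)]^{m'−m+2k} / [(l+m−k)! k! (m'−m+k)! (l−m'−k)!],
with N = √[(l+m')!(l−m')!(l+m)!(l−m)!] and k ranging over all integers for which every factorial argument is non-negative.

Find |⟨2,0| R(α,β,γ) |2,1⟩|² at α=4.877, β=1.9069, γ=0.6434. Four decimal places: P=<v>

P=0.1454

D^2_{0,1}(4.8770,1.9069,0.6434) = e^{-i·0·4.8770}·d^2_{0,1}(1.9069)·e^{-i·1·0.6434}. Compute d first:
Half-angle: c=0.578873, s=0.815417. N=√(2·2·6·1)=4.898979
The bounds max(0,m−m')=1 and min(l+m,l−m')=2 give 2 terms
  k=1: (−1)^0·4.8990/(2)·0.5789^3·0.8154^1 = +0.387442
  k=2: (−1)^1·4.8990/(2)·0.5789^1·0.8154^3 = -0.768775
d^2_{0,1}(1.9069) = +0.387442 -0.768775 = -0.381333
|D^2_{0,1}|² = |d^2_{0,1}(β)|² = (-0.381333)² = 0.145415 (the z-rotation phases have unit modulus)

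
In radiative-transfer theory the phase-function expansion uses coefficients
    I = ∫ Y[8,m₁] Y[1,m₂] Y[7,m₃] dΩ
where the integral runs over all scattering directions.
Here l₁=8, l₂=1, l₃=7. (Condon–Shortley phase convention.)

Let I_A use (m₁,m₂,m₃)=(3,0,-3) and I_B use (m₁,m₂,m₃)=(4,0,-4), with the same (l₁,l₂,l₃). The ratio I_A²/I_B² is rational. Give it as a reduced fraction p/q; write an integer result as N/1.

l's match ⇒ only the (l;m) 3-j factors differ between A and B.
A: triangle coeff Δ(8,1,7) = 1/2040; Σ_t [1,1]: t=1:−1/87091200 = -1/87091200; (3j)²=11/408 [(8 1 7; 3 0 -3)], sign=-1
B: triangle coeff Δ(8,1,7) = 1/2040; Σ_t [1,1]: t=1:−1/239500800 = -1/239500800; (3j)²=2/85 [(8 1 7; 4 0 -4)], sign=+1
I_A²/I_B² = (11/408)/(2/85) = 55/48

55/48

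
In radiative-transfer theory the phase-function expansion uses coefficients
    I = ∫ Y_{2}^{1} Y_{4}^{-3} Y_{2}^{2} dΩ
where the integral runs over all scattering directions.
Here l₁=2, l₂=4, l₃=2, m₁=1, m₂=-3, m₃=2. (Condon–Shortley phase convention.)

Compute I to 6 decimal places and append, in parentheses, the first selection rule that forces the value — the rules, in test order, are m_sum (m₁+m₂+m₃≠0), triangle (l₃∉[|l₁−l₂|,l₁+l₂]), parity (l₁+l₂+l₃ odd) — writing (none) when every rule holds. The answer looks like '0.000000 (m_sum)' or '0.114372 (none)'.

Rules hold: Σm=0, L=8 even, 2≤2≤6.
N = 5·9·5 = 225
Δ = 4!·0!·4!/9! = 1/630
Racah Σ t=2..2: t=2:+1/16 = 1/16
⇒ 3j(2 4 2; 0 0 0)² = 2/35, sgn +1
Racah Σ t=1..1: t=1:−1/144 = -1/144
⇒ 3j(2 4 2; 1 -3 2)² = 1/18, sgn -1
4πI² = N·(3j₀)²·(3jₘ)² = 5/7
I = -1·√(0.714286/4π) = -0.23841361
No selection rule forces the value: the integral is nonzero (none).

-0.238414 (none)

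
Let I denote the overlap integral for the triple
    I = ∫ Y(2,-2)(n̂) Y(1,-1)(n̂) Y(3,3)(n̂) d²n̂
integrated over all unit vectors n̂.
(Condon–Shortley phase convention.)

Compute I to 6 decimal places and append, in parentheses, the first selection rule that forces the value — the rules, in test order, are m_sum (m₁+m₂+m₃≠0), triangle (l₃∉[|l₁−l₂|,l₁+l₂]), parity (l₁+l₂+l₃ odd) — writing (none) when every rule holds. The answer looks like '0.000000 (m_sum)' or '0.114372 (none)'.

-0.319865 (none)

m-sum 0 ✓  L=6 even ✓  1≤3≤3 ✓
Π(2lᵢ+1) = 5×3×7 = 105
triangle coeff Δ(2,1,3) = 1/105
Σ_t [0,0]: t=0:+1/4 = 1/4
(3j)²=3/35 [(2 1 3; 0 0 0)], sign=-1
Σ_t [0,0]: t=0:+1/48 = 1/48
(3j)²=1/7 [(2 1 3; -2 -1 3)], sign=+1
⇒ 4πI² = 9/7
I = (-1)√(9/7/(4π)) = -0.31986543
No selection rule forces the value: the integral is nonzero (none).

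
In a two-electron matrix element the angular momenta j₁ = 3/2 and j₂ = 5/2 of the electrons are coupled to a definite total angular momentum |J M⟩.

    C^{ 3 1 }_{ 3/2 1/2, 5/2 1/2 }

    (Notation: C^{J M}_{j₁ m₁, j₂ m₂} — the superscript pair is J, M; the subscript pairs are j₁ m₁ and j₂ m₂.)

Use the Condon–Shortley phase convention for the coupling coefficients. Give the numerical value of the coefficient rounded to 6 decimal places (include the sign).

+0.129099  (= +√(1/60))

√[7·1!2!4!/8! · 2!1!3!2!4!2!] = √(48/5)
  +(−1)^0/∏(0,1,1,3,1,1)! = 1/6  (running 1/6)
  +(−1)^1/∏(1,0,0,2,2,2)! = -1/8  (running 1/24)
⟨..|..⟩ = √(48/5)·(1/24) = +0.129099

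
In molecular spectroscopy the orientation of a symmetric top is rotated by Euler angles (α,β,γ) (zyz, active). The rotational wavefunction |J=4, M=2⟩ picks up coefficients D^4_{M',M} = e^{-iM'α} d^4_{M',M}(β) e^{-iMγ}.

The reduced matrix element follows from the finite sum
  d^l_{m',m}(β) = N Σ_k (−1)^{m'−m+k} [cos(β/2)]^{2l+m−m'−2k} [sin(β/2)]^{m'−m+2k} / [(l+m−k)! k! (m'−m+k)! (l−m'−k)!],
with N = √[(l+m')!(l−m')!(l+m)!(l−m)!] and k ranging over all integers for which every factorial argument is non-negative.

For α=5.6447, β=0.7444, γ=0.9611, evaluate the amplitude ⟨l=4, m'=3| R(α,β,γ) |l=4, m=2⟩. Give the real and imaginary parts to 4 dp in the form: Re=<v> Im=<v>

First d^4_{3,2}(β=0.7444), then the phase factors e^{-i(3)α} and e^{-i(2)γ}:
With c≡cos(β/2)=0.931530 and s≡sin(β/2)=0.363666, N=[5040·1·720·2]^{1/2}=2693.993318
Admissible k: 0..1 (factorial args all ≥0)
  k=0: (−1)^1·2693.9933/(720)·0.9315^7·0.3637^1 = -0.828214
  k=1: (−1)^2·2693.9933/(240)·0.9315^5·0.3637^3 = +0.378683
d^4_{3,2}(0.7444) = -0.828214 +0.378683 = -0.449532
Phases: e^{-i·(3)·5.6447}=-0.337876+0.941191i, e^{-i·(2)·0.9611}=-0.344216-0.938890i ⇒ D=-0.449521+0.003032i

Re=-0.4495 Im=0.0030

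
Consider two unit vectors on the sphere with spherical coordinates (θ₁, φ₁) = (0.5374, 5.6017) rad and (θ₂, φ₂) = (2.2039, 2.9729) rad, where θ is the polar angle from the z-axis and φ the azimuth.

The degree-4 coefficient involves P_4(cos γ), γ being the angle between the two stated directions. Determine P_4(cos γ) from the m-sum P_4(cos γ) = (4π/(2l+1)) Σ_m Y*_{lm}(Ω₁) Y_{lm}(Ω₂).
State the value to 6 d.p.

0.032454

Expand P_4 via completeness: Σ_{m} conj(Y_{4,m}) at Ω₁ times Y_{4,m} at Ω₂ —
  m=-4: Y*=(-0.027800, -0.012270)  Y=(0.145973, 0.116786)  product (-0.002625, -0.005038)
  m=-3: Y*=(-0.065792, -0.128356)  Y=(0.339399, 0.188102)  product (0.001814, -0.055939)
  m=-2: Y*=(0.075346, -0.357308)  Y=(0.297562, 0.104384)  product (0.059717, -0.098456)
  m=-1: Y*=(0.349911, -0.283820)  Y=(-0.122272, -0.020824)  product (-0.048695, 0.027417)
  m=+0: Y*=(-0.008299, -0.000000)  Y=(-0.339865, 0.000000)  product (0.002821, 0.000000)
  m=+1: Y*=(-0.349911, -0.283820)  Y=(0.122272, -0.020824)  product (-0.048695, -0.027417)
  m=+2: Y*=(0.075346, 0.357308)  Y=(0.297562, -0.104384)  product (0.059717, 0.098456)
  m=+3: Y*=(0.065792, -0.128356)  Y=(-0.339399, 0.188102)  product (0.001814, 0.055939)
  m=+4: Y*=(-0.027800, 0.012270)  Y=(0.145973, -0.116786)  product (-0.002625, 0.005038)
Accumulated sum (0.023244, 0.000000); after 4π/(2l+1) scaling, (0.032454, 0.000000) ⇒ P_4 = 0.032454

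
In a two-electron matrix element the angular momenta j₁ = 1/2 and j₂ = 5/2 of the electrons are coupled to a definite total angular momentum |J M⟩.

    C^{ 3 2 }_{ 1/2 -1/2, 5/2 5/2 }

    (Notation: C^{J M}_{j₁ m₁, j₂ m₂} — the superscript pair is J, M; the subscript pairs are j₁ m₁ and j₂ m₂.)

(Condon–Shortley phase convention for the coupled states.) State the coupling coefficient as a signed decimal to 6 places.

+0.408248  (= +√(1/6))

√[7·0!1!5!/7! · 0!1!5!0!5!1!] = √(2400)
  +(−1)^0/∏(0,0,1,5,0,0)! = 1/120  (running 1/120)
⟨..|..⟩ = √(2400)·(1/120) = +0.408248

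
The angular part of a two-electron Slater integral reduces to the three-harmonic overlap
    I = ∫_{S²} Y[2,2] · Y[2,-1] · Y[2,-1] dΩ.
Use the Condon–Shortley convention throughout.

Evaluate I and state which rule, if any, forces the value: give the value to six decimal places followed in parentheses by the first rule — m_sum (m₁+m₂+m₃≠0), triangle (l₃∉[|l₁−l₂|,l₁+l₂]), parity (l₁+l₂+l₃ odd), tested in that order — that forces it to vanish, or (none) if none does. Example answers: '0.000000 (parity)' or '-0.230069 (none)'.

0.220728 (none)

Checks pass: Σm=0; 6 even; l₃=2∈[0,4].
(2·2+1)(2·2+1)(2·2+1) = 125
Δ: 2! 2! 2! / 7! → 1/630
sum: t=0:+1/8 t=1:−1/1 t=2:+1/8 = -3/4
3j²(2 2 2; 0 0 0) = Δ·Π!·Σ² = 2/35  (sign -1)
sum: t=0:+1/4 = 1/4
3j²(2 2 2; 2 -1 -1) = Δ·Π!·Σ² = 3/35  (sign -1)
combine: 4πI² = 125·2/35·3/35 = 30/49
take √, sign +1: I = 0.22072812
No selection rule forces the value: the integral is nonzero (none).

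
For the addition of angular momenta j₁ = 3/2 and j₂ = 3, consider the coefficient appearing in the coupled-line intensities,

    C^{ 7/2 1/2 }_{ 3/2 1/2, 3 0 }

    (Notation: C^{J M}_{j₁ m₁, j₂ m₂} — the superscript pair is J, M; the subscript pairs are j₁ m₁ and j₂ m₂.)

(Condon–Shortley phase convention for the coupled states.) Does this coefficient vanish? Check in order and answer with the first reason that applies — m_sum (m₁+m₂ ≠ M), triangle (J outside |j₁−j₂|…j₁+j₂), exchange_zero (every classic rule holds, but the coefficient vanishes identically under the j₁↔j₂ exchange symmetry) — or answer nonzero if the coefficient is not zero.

m-sum: m₁+m₂ = 1/2+0 = 1/2, M = 1/2  ✓
triangle: |j₁−j₂| = 3/2 ≤ J = 7/2 ≤ j₁+j₂ = 9/2  ✓
exchange: j₁≠j₂ or m₁≠m₂ — the exchange symmetry imposes no constraint here
value check: CG = +√(2/21) = +0.308607 ≠ 0

nonzero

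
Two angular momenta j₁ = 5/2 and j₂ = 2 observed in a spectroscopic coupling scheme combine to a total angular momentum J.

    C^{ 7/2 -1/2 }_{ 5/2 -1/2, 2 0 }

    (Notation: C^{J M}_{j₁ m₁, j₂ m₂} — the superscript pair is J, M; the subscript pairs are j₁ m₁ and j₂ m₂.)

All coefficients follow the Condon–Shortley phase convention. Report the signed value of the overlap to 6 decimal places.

-0.195180  (= −√(4/105))

j₁+j₂−J=1  J+j₁−j₂=4  J−j₁+j₂=3  j₁+j₂+J+1=9
(j₁±m₁, j₂±m₂, J±M) = (2,3,2,2,3,4)
P² = 768/35
sum k=0..1:
  [0] +1/12 = 1/12
  [1] −1/8 = -1/8
S = -1/24
C² = P²·S² = 4/105 ; C = -0.195180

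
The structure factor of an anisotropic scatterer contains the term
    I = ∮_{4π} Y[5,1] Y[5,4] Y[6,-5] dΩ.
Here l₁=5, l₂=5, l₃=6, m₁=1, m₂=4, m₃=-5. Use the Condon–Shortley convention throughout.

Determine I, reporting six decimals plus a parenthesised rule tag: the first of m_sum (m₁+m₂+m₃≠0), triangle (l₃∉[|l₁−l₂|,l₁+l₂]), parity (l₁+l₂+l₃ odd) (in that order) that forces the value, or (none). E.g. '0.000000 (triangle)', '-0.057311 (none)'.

0.158629 (none)

Rules hold: Σm=0, L=16 even, 0≤6≤10.
N = 11·11·13 = 1573
Δ = 4!·6!·6!/17! = 1/28588560
Racah Σ t=0..4: t=0:+1/345600 t=1:−1/13824 t=2:+1/5184 t=3:−1/13824 t=4:+1/345600 = 7/129600
⇒ 3j(5 5 6; 0 0 0)² = 80/7293, sgn +1
Racah Σ t=3..4: t=3:−1/518400 t=4:+1/2073600 = -1/691200
⇒ 3j(5 5 6; 1 4 -5)² = 81/4420, sgn +1
4πI² = N·(3j₀)²·(3jₘ)² = 1188/3757
I = +1·√(0.31621/4π) = 0.15862904
No selection rule forces the value: the integral is nonzero (none).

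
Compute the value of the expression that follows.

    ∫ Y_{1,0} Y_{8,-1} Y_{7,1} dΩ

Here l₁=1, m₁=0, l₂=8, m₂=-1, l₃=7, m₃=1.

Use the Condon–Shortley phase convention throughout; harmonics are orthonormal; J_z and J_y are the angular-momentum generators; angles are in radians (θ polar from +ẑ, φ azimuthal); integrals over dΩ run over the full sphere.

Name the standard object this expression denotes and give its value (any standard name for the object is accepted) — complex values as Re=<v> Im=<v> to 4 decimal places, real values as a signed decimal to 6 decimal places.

Gaunt coefficient, -0.242860

This is a Gaunt coefficient — the integral of a triple product of spherical harmonics over the sphere.
Checks pass: Σm=0; 16 even; l₃=7∈[7,9].
(2·1+1)(2·8+1)(2·7+1) = 765
Δ: 2! 0! 14! / 17! → 1/2040
sum: t=1:−1/25401600 = -1/25401600
3j²(1 8 7; 0 0 0) = Δ·Π!·Σ² = 8/255  (sign +1)
sum: t=1:−1/29030400 = -1/29030400
3j²(1 8 7; 0 -1 1) = Δ·Π!·Σ² = 21/680  (sign -1)
combine: 4πI² = 765·8/255·21/680 = 63/85
take √, sign -1: I = -0.24285994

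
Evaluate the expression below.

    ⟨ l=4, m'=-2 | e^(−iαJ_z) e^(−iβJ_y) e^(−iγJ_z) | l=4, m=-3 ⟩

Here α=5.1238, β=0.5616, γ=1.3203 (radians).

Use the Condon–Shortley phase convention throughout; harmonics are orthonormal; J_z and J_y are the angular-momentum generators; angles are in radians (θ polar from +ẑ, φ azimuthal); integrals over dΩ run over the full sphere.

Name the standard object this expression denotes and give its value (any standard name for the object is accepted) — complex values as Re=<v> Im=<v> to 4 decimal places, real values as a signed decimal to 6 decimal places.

Wigner D-matrix element, Re=0.0419 Im=-0.5868

This is a Wigner D-matrix element — the rotation-matrix element ⟨l m'| R(α,β,γ) |l m⟩ in the angular-momentum basis.
D^4_{-2,-3}(5.1238,0.5616,1.3203) = e^{-i·-2·5.1238}·d^4_{-2,-3}(0.5616)·e^{-i·-3·1.3203}. Compute d first:
Half-angle: c=0.960834, s=0.277124. N=√(2·720·1·5040)=2693.993318
k∈{0,1} keeps every argument non-negative
  k=0: (−1)^1·2693.9933/(720)·0.9608^7·0.2771^1 = -0.783930
  k=1: (−1)^2·2693.9933/(240)·0.9608^5·0.2771^3 = +0.195637
d^4_{-2,-3}(0.5616) = -0.783930 +0.195637 = -0.588293
Attach z-rotation phases: D = e^{-i(-2)(5.1238)}·(-0.588293)·e^{-i(-3)(1.3203)} = +0.041929-0.586797i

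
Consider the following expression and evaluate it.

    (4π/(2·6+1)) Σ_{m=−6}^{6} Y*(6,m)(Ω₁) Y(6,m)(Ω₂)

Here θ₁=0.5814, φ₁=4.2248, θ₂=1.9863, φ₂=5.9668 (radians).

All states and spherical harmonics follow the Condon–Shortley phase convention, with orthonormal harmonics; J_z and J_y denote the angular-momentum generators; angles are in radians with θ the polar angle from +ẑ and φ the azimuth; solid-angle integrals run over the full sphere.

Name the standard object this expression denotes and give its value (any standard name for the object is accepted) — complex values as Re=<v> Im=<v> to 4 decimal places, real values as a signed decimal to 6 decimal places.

This sum is the spherical-harmonic addition theorem: it equals the Legendre polynomial P_l(cos γ) of the angle γ between the two directions.
Addition theorem: P_6(cos γ) = (4π/13) Σ_m Y*_{lm}(Ω₁) Y_{lm}(Ω₂), m = −6…6:
  [-6]  conj(Y_{6,-6})(Ω₁) = 0.01295 + 0.00284j ; Y_{6,-6}(Ω₂) = -0.09115 + 0.26828j ; Δ = -0.00194 + 0.00321j
  [-5]  conj(Y_{6,-5})(Ω₁) = -0.04521 + 0.05328j ; Y_{6,-5}(Ω₂) = 0.00482 - 0.43300j ; Δ = 0.02285 + 0.01983j
  [-4]  conj(Y_{6,-4})(Ω₁) = -0.08036 - 0.20145j ; Y_{6,-4}(Ω₂) = 0.05952 + 0.18890j ; Δ = 0.03327 - 0.02717j
  [-3]  conj(Y_{6,-3})(Ω₁) = 0.41974 + 0.04552j ; Y_{6,-3}(Ω₂) = 0.14163 + 0.19770j ; Δ = 0.05045 + 0.08943j
  [-2]  conj(Y_{6,-2})(Ω₁) = -0.24936 + 0.36793j ; Y_{6,-2}(Ω₂) = -0.23232 - 0.17038j ; Δ = 0.12062 - 0.04299j
  [-1]  conj(Y_{6,-1})(Ω₁) = -0.01275 - 0.02404j ; Y_{6,-1}(Ω₂) = -0.14287 - 0.04677j ; Δ = 0.00070 + 0.00403j
  [+0]  conj(Y_{6,0})(Ω₁) = -0.42098 + 0.00000j ; Y_{6,0}(Ω₂) = 0.30162 + 0.00000j ; Δ = -0.12698 + 0.00000j
  [+1]  conj(Y_{6,1})(Ω₁) = 0.01275 - 0.02404j ; Y_{6,1}(Ω₂) = 0.14287 - 0.04677j ; Δ = 0.00070 - 0.00403j
  [+2]  conj(Y_{6,2})(Ω₁) = -0.24936 - 0.36793j ; Y_{6,2}(Ω₂) = -0.23232 + 0.17038j ; Δ = 0.12062 + 0.04299j
  [+3]  conj(Y_{6,3})(Ω₁) = -0.41974 + 0.04552j ; Y_{6,3}(Ω₂) = -0.14163 + 0.19770j ; Δ = 0.05045 - 0.08943j
  [+4]  conj(Y_{6,4})(Ω₁) = -0.08036 + 0.20145j ; Y_{6,4}(Ω₂) = 0.05952 - 0.18890j ; Δ = 0.03327 + 0.02717j
  [+5]  conj(Y_{6,5})(Ω₁) = 0.04521 + 0.05328j ; Y_{6,5}(Ω₂) = -0.00482 - 0.43300j ; Δ = 0.02285 - 0.01983j
  [+6]  conj(Y_{6,6})(Ω₁) = 0.01295 - 0.00284j ; Y_{6,6}(Ω₂) = -0.09115 - 0.26828j ; Δ = -0.00194 - 0.00321j
Σ over m = 0.32491 + 0.00000j; ×(4π/13) → 0.31407 + 0.00000j. Real part: 0.314069

Legendre polynomial (addition theorem), +0.314069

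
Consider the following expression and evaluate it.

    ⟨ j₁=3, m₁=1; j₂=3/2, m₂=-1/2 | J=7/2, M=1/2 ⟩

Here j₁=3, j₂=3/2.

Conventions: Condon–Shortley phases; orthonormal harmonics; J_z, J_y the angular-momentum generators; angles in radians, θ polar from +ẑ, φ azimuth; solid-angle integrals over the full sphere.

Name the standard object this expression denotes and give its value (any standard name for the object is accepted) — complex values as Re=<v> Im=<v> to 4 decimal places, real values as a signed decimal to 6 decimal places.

This is a Clebsch–Gordan (vector-coupling) coefficient.
triangle: 1!*5!*2!/9! = 240/362880
(j±m)!: 4!*2!*1!*2!*4!*3! = 13824
prefactor² = (2J+1)*Δ*N² = 512/7
  k=0: +1/(0!*1!*2!*1!*3!*1!) = 1/12
  k=1: −1/(1!*0!*1!*0!*4!*2!) = -1/48
Σ = 1/16  ⇒  CG² = 512/7*(1/16)² = 2/7
CG = +√(2/7) = +0.534522

Clebsch–Gordan coefficient, +√(2/7) ≈ +0.534522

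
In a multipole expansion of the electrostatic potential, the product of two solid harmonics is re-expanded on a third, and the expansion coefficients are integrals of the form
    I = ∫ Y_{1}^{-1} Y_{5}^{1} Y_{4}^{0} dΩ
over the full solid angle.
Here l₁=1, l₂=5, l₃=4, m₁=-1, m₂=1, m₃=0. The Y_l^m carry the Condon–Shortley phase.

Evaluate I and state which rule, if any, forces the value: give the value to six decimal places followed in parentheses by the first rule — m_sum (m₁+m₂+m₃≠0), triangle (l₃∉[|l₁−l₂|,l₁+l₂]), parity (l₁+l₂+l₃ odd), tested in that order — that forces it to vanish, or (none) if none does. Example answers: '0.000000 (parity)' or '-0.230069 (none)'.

Checks pass: Σm=0; 10 even; l₃=4∈[4,6].
(2·1+1)(2·5+1)(2·4+1) = 297
Δ: 2! 0! 8! / 11! → 1/495
sum: t=1:−1/576 = -1/576
3j²(1 5 4; 0 0 0) = Δ·Π!·Σ² = 5/99  (sign -1)
sum: t=2:+1/1152 = 1/1152
3j²(1 5 4; -1 1 0) = Δ·Π!·Σ² = 1/33  (sign +1)
combine: 4πI² = 297·5/99·1/33 = 5/11
take √, sign -1: I = -0.19018827
No selection rule forces the value: the integral is nonzero (none).

-0.190188 (none)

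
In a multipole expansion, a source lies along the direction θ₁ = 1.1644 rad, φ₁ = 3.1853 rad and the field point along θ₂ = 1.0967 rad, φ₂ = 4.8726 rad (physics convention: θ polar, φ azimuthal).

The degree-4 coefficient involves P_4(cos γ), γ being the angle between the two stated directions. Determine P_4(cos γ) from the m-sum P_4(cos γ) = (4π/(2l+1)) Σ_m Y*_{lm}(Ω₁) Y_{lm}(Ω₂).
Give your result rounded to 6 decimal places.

0.347838

Addition theorem: P_4(cos γ) = (4π/9) Σ_m Y*_{lm}(Ω₁) Y_{lm}(Ω₂), m = −4…4:
  m=-4: Y*=0.31023 + 0.05480j  Y=0.22227 - 0.16578j  product 0.07804 - 0.03925j
  m=-3: Y*=-0.38018 - 0.05014j  Y=-0.18607 - 0.35685j  product 0.05285 + 0.14499j
  m=-2: Y*=0.02639 + 0.00231j  Y=-0.11535 + 0.03828j  product -0.00313 + 0.00074j
  m=-1: Y*=0.32713 + 0.01431j  Y=-0.04724 - 0.29233j  product -0.01127 - 0.09631j
  m=+0: Y*=-0.08815 + 0.00000j  Y=-0.18325 + 0.00000j  product 0.01615 + 0.00000j
  m=+1: Y*=-0.32713 + 0.01431j  Y=0.04724 - 0.29233j  product -0.01127 + 0.09631j
  m=+2: Y*=0.02639 - 0.00231j  Y=-0.11535 - 0.03828j  product -0.00313 - 0.00074j
  m=+3: Y*=0.38018 - 0.05014j  Y=0.18607 - 0.35685j  product 0.05285 - 0.14499j
  m=+4: Y*=0.31023 - 0.05480j  Y=0.22227 + 0.16578j  product 0.07804 + 0.03925j
Total Σ_m = 0.24912 + 0.00000j. Multiply by 1.396263: 0.34784 + 0.00000j. P_4(cos γ) = 0.347838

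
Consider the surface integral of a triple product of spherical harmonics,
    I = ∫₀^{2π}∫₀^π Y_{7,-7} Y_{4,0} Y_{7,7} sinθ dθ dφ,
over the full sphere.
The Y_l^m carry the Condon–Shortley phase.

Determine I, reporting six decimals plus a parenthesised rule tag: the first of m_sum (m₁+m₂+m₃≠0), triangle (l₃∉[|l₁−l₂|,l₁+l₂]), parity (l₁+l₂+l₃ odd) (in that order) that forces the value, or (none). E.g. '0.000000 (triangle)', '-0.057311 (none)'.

Checks pass: Σm=0; 18 even; l₃=7∈[3,11].
(2·7+1)(2·4+1)(2·7+1) = 2025
Δ: 4! 10! 4! / 19! → 1/58198140
sum: t=0:+1/17418240 t=1:−1/622080 t=2:+1/230400 t=3:−1/622080 t=4:+1/17418240 = 1/806400
3j²(7 4 7; 0 0 0) = Δ·Π!·Σ² = 2268/230945  (sign -1)
sum: t=4:+1/2090188800 = 1/2090188800
3j²(7 4 7; -7 0 7) = Δ·Π!·Σ² = 1001/58140  (sign +1)
combine: 4πI² = 2025·2268/230945·1001/58140 = 35721/104329
take √, sign -1: I = -0.16506475
No selection rule forces the value: the integral is nonzero (none).

-0.165065 (none)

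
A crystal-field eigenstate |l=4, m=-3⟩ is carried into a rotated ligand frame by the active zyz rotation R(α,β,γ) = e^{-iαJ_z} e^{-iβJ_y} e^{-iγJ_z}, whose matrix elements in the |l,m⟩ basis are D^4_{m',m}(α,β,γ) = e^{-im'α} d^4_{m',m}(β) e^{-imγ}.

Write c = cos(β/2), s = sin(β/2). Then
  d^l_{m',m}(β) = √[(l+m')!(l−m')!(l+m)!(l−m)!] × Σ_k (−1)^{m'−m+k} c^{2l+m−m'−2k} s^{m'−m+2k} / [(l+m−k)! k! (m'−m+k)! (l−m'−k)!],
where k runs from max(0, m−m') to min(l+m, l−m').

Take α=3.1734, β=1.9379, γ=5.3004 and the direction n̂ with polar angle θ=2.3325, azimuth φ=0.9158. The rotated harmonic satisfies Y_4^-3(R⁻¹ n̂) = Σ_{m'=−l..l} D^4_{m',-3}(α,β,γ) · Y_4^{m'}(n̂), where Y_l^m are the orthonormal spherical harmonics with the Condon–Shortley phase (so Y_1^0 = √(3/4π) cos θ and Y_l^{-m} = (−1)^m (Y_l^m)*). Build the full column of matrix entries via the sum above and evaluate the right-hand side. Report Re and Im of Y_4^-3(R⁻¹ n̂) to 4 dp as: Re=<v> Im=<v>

Re=-0.0912 Im=0.1947

Need the full column D^4_{m',-3} for m'=−4..4 at α=3.1734, β=1.9379, γ=5.3004.
cos(β/2)=0.566165, sin(β/2)=0.824292
d^4_{-4,-3}: single k=1 term ⇒ +0.043474;  D = -0.041261-0.013695i
d^4_{-3,-3}: k∈[0..1] ⇒ +0.010557 -0.156646 = -0.146089;  D = -0.140045-0.041587i
d^4_{-2,-3}: k∈[0..1] ⇒ -0.057511 +0.365716 = +0.308206;  D = -0.298095-0.078296i
d^4_{-1,-3}: k∈[0..1] ⇒ +0.177620 -0.627503 = -0.449883;  D = -0.438539-0.100391i
d^4_{0,-3}: k∈[0..1] ⇒ -0.385499 +0.817144 = +0.431645;  D = -0.423611-0.082892i
d^4_{1,-3}: k∈[0..1] ⇒ +0.627503 -0.798073 = -0.170569;  D = -0.168352-0.027415i
d^4_{2,-3}: k∈[0..1] ⇒ -0.775211 +0.547739 = -0.227472;  D = +0.225563+0.029403i
d^4_{3,-3}: k∈[0..1] ⇒ +0.703834 -0.213131 = +0.490702;  D = +0.488357+0.047921i
d^4_{4,-3}: single k=0 term ⇒ -0.414052;  D = +0.413150+0.027311i
Y_4^{m'}(θ=2.3325,φ=0.9158) and Σ D·Y over m':
  (-0.0413-0.0137i)·(-0.1052+0.0605i)  (-0.1400-0.0416i)·(+0.3023+0.1257i)  (-0.2981-0.0783i)·(-0.1054-0.3951i)  (-0.4385-0.1004i)·(-0.0481+0.0626i)  (-0.4236-0.0829i)·(-0.3543+0.0000i)  (-0.1684-0.0274i)·(+0.0481+0.0626i)  (+0.2256+0.0294i)·(-0.1054+0.3951i)  (+0.4884+0.0479i)·(-0.3023+0.1257i)  (+0.4132+0.0273i)·(-0.1052-0.0605i)
Y_4^-3(R⁻¹ n̂) = -0.091230+0.194743i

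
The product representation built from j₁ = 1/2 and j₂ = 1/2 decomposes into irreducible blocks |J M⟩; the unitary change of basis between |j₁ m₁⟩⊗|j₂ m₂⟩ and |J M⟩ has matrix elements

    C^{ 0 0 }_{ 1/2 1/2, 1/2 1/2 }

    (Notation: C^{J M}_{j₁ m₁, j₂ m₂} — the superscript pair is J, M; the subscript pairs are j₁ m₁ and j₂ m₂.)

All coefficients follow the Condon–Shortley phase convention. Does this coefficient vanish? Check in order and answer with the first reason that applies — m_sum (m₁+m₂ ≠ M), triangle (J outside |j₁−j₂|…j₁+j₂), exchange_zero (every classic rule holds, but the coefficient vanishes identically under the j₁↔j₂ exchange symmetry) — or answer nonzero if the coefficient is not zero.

m-sum: m₁+m₂ = 1/2+1/2 = 1, M = 0  ✗ ⇒ coefficient is 0

m_sum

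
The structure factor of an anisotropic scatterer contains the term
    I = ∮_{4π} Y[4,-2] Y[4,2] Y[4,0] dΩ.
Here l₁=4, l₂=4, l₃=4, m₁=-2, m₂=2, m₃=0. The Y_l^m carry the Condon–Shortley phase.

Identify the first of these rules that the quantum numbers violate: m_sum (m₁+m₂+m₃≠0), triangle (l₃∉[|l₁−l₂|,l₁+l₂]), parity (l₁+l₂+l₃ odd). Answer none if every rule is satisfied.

none

azimuthal sum: -2 + 2 + 0 = 0  ✓
0 ≤ 4 ≤ 8 (triangle on l)  ✓
L = 4 + 4 + 4 = 12 (even)  ✓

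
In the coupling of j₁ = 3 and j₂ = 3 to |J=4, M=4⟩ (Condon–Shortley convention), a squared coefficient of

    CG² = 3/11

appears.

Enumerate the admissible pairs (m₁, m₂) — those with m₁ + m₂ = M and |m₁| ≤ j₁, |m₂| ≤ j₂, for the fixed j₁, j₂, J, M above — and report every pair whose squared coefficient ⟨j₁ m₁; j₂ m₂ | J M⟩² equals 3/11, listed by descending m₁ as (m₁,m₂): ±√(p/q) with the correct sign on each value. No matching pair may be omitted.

(3,1): +√(3/11); (1,3): +√(3/11)

Admissible pairs with m₁+m₂ = M = 4: (1,3), (2,2), (3,1)
  (m₁,m₂)=(3,1): CG² = 3/11, CG = +√(3/11)   ← matches the target
  (m₁,m₂)=(2,2): CG² = 5/11, CG = −√(5/11)
  (m₁,m₂)=(1,3): CG² = 3/11, CG = +√(3/11)   ← matches the target
Pairs with CG² = 3/11: (3,1): +√(3/11); (1,3): +√(3/11)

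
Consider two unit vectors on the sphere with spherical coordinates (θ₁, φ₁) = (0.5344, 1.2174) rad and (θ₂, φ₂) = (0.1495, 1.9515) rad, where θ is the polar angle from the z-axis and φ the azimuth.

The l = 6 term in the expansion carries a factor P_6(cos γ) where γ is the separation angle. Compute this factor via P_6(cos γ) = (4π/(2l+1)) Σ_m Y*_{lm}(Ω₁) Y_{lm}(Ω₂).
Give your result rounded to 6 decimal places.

-0.197756

Summing Y*_{l m}(θ₁,φ₁)·Y_{l m}(θ₂,φ₂) over m ∈ [−6, 6]; prefactor 4π/(2·6+1) = 0.966644:
  m=-6: (0.004405, 0.007191) × (0.000003, 0.000004) = (-0.000000, 0.000000)  (running Σ = (-0.000000, 0.000000))
  m=-5: (0.048413, -0.009622) × (-0.000115, 0.000040) = (-0.000005, 0.000003)  (running Σ = (-0.000005, 0.000003))
  m=-4: (0.026864, -0.169466) × (0.000082, -0.001711) = (-0.000288, -0.000060)  (running Σ = (-0.000293, -0.000057))
  m=-3: (-0.332555, -0.186283) × (0.015013, 0.006862) = (-0.003715, -0.005079)  (running Σ = (-0.004008, -0.005135))
  m=-2: (-0.370653, 0.316526) × (-0.078198, 0.074533) = (0.005393, -0.052378)  (running Σ = (0.001385, -0.057513))
  m=-1: (0.055113, 0.149406) × (-0.162727, -0.406586) = (0.051778, -0.046721)  (running Σ = (0.053163, -0.104234))
  m=0: (-0.392631, -0.000000) × (0.791853, 0.000000) = (-0.310906, -0.000000)  (running Σ = (-0.257743, -0.104234))
  m=1: (-0.055113, 0.149406) × (0.162727, -0.406586) = (0.051778, 0.046721)  (running Σ = (-0.205965, -0.057513))
  m=2: (-0.370653, -0.316526) × (-0.078198, -0.074533) = (0.005393, 0.052378)  (running Σ = (-0.200572, -0.005135))
  m=3: (0.332555, -0.186283) × (-0.015013, 0.006862) = (-0.003715, 0.005079)  (running Σ = (-0.204287, -0.000057))
  m=4: (0.026864, 0.169466) × (0.000082, 0.001711) = (-0.000288, 0.000060)  (running Σ = (-0.204575, 0.000003))
  m=5: (-0.048413, -0.009622) × (0.000115, 0.000040) = (-0.000005, -0.000003)  (running Σ = (-0.204580, 0.000000))
  m=6: (0.004405, -0.007191) × (0.000003, -0.000004) = (-0.000000, -0.000000)  (running Σ = (-0.204580, -0.000000))
Σ over m = (-0.204580, -0.000000); ×(4π/13) → (-0.197756, -0.000000). Real part: -0.197756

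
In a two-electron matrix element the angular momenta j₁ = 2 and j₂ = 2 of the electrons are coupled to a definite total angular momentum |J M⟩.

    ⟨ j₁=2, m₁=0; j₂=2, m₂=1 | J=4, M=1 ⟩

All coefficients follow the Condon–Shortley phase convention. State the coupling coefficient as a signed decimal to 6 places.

+√(3/7) ≈ +0.654654

triangle: 0!·4!·4!/9! = 576/362880
(j±m)!: 2!·2!·3!·1!·5!·3! = 17280
prefactor² = (2J+1)·Δ·N² = 1728/7
  k=0: +1/(0!·0!·2!·3!·2!·1!) = 1/24
Σ = 1/24  ⇒  CG² = 1728/7·(1/24)² = 3/7
CG = +√(3/7) = +0.654654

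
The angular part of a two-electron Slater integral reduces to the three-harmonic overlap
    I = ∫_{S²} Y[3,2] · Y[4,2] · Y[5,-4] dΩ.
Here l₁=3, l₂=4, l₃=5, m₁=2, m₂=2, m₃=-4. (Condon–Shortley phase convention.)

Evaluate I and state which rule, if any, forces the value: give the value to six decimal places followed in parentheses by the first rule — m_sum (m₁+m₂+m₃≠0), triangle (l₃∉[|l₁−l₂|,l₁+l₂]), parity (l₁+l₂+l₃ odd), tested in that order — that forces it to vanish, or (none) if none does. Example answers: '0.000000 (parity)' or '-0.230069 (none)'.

Checks pass: Σm=0; 12 even; l₃=5∈[1,7].
(2·3+1)(2·4+1)(2·5+1) = 693
Δ: 2! 4! 6! / 13! → 1/180180
sum: t=0:+1/576 t=1:−1/144 t=2:+1/576 = -1/288
3j²(3 4 5; 0 0 0) = Δ·Π!·Σ² = 20/1001  (sign +1)
sum: t=0:+1/8640 t=1:−1/2880 = -1/4320
3j²(3 4 5; 2 2 -4) = Δ·Π!·Σ² = 8/429  (sign +1)
combine: 4πI² = 693·20/1001·8/429 = 480/1859
take √, sign +1: I = 0.14334284
No selection rule forces the value: the integral is nonzero (none).

0.143343 (none)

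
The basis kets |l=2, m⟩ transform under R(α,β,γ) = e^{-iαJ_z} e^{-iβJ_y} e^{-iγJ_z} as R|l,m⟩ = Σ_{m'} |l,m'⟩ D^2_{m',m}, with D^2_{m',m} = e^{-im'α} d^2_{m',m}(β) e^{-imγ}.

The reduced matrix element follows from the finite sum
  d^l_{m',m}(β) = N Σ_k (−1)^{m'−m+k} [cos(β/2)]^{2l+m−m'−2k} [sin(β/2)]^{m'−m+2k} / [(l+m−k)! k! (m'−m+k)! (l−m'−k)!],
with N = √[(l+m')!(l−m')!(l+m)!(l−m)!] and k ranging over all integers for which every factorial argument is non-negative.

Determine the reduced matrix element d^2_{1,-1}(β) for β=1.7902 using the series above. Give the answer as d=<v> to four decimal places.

d=0.3438

d^2_{1,-1}(β=1.7902) via the finite sum:
c=cos(1.790200/2)=0.625441, s=sin(1.790200/2)=0.780272; N=√[6·1·1·6]=6.000000
Admissible k: 0..1 (factorial args all ≥0)
  k=0: (−1)^2·6.0000/(2)·0.6254^2·0.7803^2 = +0.714472
  k=1: (−1)^3·6.0000/(6)·0.6254^0·0.7803^4 = -0.370666
d^2_{1,-1}(1.7902) = +0.714472 -0.370666 = +0.343806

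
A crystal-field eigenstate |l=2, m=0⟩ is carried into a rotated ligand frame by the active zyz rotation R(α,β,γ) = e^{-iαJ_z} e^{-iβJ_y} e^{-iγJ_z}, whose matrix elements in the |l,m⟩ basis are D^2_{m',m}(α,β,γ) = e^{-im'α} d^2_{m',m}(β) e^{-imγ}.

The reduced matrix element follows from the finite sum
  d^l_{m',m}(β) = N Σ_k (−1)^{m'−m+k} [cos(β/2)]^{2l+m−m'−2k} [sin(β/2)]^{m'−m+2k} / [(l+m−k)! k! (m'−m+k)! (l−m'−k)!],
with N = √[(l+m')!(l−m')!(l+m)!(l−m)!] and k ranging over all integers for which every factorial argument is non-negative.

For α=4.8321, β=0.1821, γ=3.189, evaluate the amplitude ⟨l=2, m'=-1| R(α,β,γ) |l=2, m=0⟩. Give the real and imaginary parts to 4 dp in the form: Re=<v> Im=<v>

Re=0.0261 Im=-0.2166

First d^2_{-1,0}(β=0.1821), then the phase factors e^{-i(-1)α} and e^{-i(0)γ}:
Half-angle: c=0.995858, s=0.090924. N=√(1·6·2·2)=4.898979
k: max(0,(0)−(-1))=1 … min(2+(0),2−(-1))=2
  k=1: (−1)^0·4.8990/(2)·0.9959^3·0.0909^1 = +0.219962
  k=2: (−1)^1·4.8990/(2)·0.9959^1·0.0909^3 = -0.001834
d^2_{-1,0}(0.1821) = +0.219962 -0.001834 = +0.218128
Phases: e^{-i·(-1)·4.8321}=+0.119425-0.992843i, e^{-i·(0)·3.1890}=+1.000000+0.000000i ⇒ D=+0.026050-0.216567i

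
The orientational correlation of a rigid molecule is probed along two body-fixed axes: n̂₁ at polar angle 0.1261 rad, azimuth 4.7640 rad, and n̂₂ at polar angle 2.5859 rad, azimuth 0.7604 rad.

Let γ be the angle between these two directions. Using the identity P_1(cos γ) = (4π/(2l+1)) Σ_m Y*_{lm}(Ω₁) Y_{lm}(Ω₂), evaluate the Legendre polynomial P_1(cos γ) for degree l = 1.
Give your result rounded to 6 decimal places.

Addition theorem: P_1(cos γ) = (4π/3) Σ_m Y*_{lm}(Ω₁) Y_{lm}(Ω₂), m = −1…1:
  [-1]  conj(Y_{1,-1})(Ω₁) = (0.002242, -0.043394) ; Y_{1,-1}(Ω₂) = (0.132058, -0.125615) ; Δ = (-0.005155, -0.006012)
  [+0]  conj(Y_{1,0})(Ω₁) = (0.484723, -0.000000) ; Y_{1,0}(Ω₂) = (-0.415085, 0.000000) ; Δ = (-0.201201, 0.000000)
  [+1]  conj(Y_{1,1})(Ω₁) = (-0.002242, -0.043394) ; Y_{1,1}(Ω₂) = (-0.132058, -0.125615) ; Δ = (-0.005155, 0.006012)
Σ over m = (-0.211511, 0.000000); ×(4π/3) → (-0.885975, 0.000000). Real part: -0.885975

-0.885975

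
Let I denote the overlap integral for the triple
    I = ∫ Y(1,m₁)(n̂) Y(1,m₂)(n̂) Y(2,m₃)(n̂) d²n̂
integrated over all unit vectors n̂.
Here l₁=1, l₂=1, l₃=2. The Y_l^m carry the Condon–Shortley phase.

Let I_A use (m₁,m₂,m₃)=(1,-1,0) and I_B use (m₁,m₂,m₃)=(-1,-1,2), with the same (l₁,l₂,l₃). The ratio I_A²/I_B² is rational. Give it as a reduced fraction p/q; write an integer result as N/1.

1/6

Same 1,1,2: normalisation and zero-m 3j drop out of the ratio.
A: Δ: 0! 2! 2! / 5! → 1/30; sum: t=0:+1/4 = 1/4; 3j²(1 1 2; 1 -1 0) = Δ·Π!·Σ² = 1/30  (sign +1)
B: Δ: 0! 2! 2! / 5! → 1/30; sum: t=0:+1/4 = 1/4; 3j²(1 1 2; -1 -1 2) = Δ·Π!·Σ² = 1/5  (sign +1)
I_A²/I_B² = (1/30)/(1/5) = 1/6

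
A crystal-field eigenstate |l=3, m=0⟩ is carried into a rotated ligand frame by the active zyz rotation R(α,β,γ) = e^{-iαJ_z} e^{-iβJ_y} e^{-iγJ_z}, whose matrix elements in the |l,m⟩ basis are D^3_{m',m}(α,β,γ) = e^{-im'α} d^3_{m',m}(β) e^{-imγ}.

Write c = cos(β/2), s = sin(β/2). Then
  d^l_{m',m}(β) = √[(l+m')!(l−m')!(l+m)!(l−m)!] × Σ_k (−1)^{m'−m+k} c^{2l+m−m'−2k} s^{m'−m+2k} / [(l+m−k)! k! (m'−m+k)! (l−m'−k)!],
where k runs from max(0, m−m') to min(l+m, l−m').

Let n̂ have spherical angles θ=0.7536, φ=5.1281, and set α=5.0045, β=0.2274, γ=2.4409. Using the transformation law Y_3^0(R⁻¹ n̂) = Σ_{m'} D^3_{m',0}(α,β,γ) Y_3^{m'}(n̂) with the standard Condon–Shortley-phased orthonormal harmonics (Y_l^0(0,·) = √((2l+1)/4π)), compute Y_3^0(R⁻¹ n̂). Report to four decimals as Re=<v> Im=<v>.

Re=0.2348 Im=0.0000

Need the full column D^3_{m',0} for m'=−3..3 at α=5.0045, β=0.2274, γ=2.4409.
cos(β/2)=0.993543, sin(β/2)=0.113455
d^3_{-3,0}: single k=3 term ⇒ +0.006405;  D = -0.004922+0.004099i
d^3_{-2,0}: k∈[2..3] ⇒ +0.068700 -0.000896 = +0.067804;  D = -0.056558-0.037397i
d^3_{-1,0}: k∈[1..3] ⇒ +0.380495 -0.014885 +0.000065 = +0.365674;  D = +0.105305-0.350184i
d^3_{0,0}: k∈[0..3] ⇒ +0.961879 -0.112885 +0.001472 -0.000002 = +0.850463;  D = +0.850463+0.000000i
d^3_{1,0}: k∈[0..2] ⇒ -0.380495 +0.014885 -0.000065 = -0.365674;  D = -0.105305-0.350184i
d^3_{2,0}: k∈[0..1] ⇒ +0.068700 -0.000896 = +0.067804;  D = -0.056558+0.037397i
d^3_{3,0}: single k=0 term ⇒ -0.006405;  D = +0.004922+0.004099i
Y_3^{m'}(θ=0.7536,φ=5.1281) and Σ D·Y over m':
  (-0.0049+0.0041i)·(-0.1267-0.0425i)  (-0.0566-0.0374i)·(-0.2351+0.2578i)  (+0.1053-0.3502i)·(+0.1481+0.3356i)  (+0.8505+0.0000i)·(-0.0928+0.0000i)  (-0.1053-0.3502i)·(-0.1481+0.3356i)  (-0.0566+0.0374i)·(-0.2351-0.2578i)  (+0.0049+0.0041i)·(+0.1267-0.0425i)
Y_3^0(R⁻¹ n̂) = +0.234779-0.000000i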